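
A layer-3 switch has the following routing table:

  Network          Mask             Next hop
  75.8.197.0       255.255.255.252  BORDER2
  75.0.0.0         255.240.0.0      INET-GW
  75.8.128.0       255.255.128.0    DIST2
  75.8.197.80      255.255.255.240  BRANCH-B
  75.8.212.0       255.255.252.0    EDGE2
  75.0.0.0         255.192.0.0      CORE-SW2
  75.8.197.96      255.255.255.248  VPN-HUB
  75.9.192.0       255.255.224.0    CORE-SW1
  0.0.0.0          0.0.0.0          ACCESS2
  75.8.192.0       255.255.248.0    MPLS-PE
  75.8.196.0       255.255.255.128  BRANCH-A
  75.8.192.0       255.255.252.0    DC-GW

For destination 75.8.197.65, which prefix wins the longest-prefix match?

75.8.192.0/21

Entries matching 75.8.197.65:
  0.0.0.0/0 (default, matches everything)
  75.0.0.0/10 (75.0.0.0 - 75.63.255.255)
  75.0.0.0/12 (75.0.0.0 - 75.15.255.255)
  75.8.128.0/17 (75.8.128.0 - 75.8.255.255)
  75.8.192.0/21 (75.8.192.0 - 75.8.199.255)
Most specific is 75.8.192.0/21.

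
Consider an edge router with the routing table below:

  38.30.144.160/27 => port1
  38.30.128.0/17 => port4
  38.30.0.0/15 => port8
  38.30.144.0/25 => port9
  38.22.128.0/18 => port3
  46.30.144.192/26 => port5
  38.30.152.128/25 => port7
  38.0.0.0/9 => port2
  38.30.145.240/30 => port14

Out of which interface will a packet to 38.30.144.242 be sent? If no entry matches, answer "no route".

port4

Routes whose prefix contains 38.30.144.242:
  38.0.0.0/9 (38.0.0.0 - 38.127.255.255) -> port2
  38.30.0.0/15 (38.30.0.0 - 38.31.255.255) -> port8
  38.30.128.0/17 (38.30.128.0 - 38.30.255.255) -> port4
More-specific entries that do NOT match:
  38.30.145.240/30 (38.30.145.240 - 38.30.145.243) does not contain 38.30.144.242
  38.30.144.160/27 (38.30.144.160 - 38.30.144.191) does not contain 38.30.144.242
  46.30.144.192/26 (46.30.144.192 - 46.30.144.255) does not contain 38.30.144.242
  38.30.144.0/25 (38.30.144.0 - 38.30.144.127) does not contain 38.30.144.242
  38.30.152.128/25 (38.30.152.128 - 38.30.152.255) does not contain 38.30.144.242
  38.22.128.0/18 (38.22.128.0 - 38.22.191.255) does not contain 38.30.144.242
Longest matching prefix is /17 -> interface port4.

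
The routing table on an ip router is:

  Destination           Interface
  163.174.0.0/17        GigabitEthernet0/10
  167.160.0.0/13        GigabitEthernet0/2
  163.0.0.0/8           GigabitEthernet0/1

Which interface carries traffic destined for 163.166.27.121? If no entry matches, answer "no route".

GigabitEthernet0/1

Routes whose prefix contains 163.166.27.121:
  163.0.0.0/8 (163.0.0.0 - 163.255.255.255) -> GigabitEthernet0/1
More-specific entries that do NOT match:
  163.174.0.0/17 (163.174.0.0 - 163.174.127.255) does not contain 163.166.27.121
  167.160.0.0/13 (167.160.0.0 - 167.167.255.255) does not contain 163.166.27.121
Longest matching prefix is /8 -> interface GigabitEthernet0/1.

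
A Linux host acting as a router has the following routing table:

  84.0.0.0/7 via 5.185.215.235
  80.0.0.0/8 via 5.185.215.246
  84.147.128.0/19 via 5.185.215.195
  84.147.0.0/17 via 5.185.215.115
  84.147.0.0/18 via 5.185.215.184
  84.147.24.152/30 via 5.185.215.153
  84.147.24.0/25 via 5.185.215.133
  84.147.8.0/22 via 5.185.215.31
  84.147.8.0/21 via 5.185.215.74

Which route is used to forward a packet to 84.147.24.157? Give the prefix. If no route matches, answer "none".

84.147.0.0/18

Entries matching 84.147.24.157:
  84.0.0.0/7 (84.0.0.0 - 85.255.255.255)
  84.147.0.0/17 (84.147.0.0 - 84.147.127.255)
  84.147.0.0/18 (84.147.0.0 - 84.147.63.255)
Most specific is 84.147.0.0/18.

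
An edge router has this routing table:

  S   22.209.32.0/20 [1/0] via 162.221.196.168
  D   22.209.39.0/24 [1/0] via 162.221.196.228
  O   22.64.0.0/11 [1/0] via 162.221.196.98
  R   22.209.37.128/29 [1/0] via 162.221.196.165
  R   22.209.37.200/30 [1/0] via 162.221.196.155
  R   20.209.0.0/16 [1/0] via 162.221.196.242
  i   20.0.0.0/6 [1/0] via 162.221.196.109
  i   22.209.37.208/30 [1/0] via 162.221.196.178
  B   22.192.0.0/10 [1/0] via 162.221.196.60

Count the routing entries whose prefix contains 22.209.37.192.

3

Prefixes containing 22.209.37.192:
  20.0.0.0/6 (20.0.0.0 - 23.255.255.255)
  22.192.0.0/10 (22.192.0.0 - 22.255.255.255)
  22.209.32.0/20 (22.209.32.0 - 22.209.47.255)
Total matching entries: 3.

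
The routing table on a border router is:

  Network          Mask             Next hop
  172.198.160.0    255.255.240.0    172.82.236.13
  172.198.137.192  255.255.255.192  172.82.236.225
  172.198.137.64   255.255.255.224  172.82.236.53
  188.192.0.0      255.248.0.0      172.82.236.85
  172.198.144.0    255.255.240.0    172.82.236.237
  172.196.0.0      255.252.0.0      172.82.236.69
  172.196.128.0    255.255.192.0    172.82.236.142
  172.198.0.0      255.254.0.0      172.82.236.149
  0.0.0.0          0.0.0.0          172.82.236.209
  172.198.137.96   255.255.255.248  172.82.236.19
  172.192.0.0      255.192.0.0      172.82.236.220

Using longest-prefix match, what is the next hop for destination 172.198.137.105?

172.82.236.149

Routes whose prefix contains 172.198.137.105:
  0.0.0.0/0 (default, matches everything) -> 172.82.236.209
  172.192.0.0/10 (172.192.0.0 - 172.255.255.255) -> 172.82.236.220
  172.196.0.0/14 (172.196.0.0 - 172.199.255.255) -> 172.82.236.69
  172.198.0.0/15 (172.198.0.0 - 172.199.255.255) -> 172.82.236.149
More-specific entries that do NOT match:
  172.198.137.96/29 (172.198.137.96 - 172.198.137.103) does not contain 172.198.137.105
  172.198.137.64/27 (172.198.137.64 - 172.198.137.95) does not contain 172.198.137.105
  172.198.137.192/26 (172.198.137.192 - 172.198.137.255) does not contain 172.198.137.105
  172.198.160.0/20 (172.198.160.0 - 172.198.175.255) does not contain 172.198.137.105
  172.198.144.0/20 (172.198.144.0 - 172.198.159.255) does not contain 172.198.137.105
  172.196.128.0/18 (172.196.128.0 - 172.196.191.255) does not contain 172.198.137.105
Longest matching prefix is /15 -> next hop 172.82.236.149.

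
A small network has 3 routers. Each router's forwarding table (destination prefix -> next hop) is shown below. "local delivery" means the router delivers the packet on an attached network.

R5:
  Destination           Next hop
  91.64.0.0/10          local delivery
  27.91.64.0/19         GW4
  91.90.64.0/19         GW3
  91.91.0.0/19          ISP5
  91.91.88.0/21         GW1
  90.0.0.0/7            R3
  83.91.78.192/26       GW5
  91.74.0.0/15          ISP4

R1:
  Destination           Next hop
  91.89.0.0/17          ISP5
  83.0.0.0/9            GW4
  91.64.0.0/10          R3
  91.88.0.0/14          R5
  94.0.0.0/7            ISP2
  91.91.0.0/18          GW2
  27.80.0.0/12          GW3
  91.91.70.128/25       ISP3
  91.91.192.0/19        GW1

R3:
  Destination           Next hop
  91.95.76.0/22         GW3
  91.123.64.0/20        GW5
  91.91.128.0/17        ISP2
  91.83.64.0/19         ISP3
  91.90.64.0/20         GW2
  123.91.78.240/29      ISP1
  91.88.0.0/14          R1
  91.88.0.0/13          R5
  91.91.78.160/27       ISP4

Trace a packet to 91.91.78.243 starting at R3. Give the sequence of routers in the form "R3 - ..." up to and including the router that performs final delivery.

R3 - R1 - R5

At R3: longest match for 91.91.78.243 is 91.88.0.0/14 -> R1
At R1: longest match for 91.91.78.243 is 91.88.0.0/14 -> R5
At R5: longest match for 91.91.78.243 is 91.64.0.0/10 -> local delivery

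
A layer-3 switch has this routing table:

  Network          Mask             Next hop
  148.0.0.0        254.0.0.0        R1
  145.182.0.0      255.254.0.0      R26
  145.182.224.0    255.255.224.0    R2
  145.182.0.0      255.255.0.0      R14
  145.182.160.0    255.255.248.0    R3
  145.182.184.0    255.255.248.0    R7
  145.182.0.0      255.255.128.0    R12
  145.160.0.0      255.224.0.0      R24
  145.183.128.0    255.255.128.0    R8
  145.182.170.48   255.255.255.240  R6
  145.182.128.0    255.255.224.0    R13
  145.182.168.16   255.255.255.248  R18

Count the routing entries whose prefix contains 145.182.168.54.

3

Prefixes containing 145.182.168.54:
  145.160.0.0/11 (145.160.0.0 - 145.191.255.255)
  145.182.0.0/15 (145.182.0.0 - 145.183.255.255)
  145.182.0.0/16 (145.182.0.0 - 145.182.255.255)
Total matching entries: 3.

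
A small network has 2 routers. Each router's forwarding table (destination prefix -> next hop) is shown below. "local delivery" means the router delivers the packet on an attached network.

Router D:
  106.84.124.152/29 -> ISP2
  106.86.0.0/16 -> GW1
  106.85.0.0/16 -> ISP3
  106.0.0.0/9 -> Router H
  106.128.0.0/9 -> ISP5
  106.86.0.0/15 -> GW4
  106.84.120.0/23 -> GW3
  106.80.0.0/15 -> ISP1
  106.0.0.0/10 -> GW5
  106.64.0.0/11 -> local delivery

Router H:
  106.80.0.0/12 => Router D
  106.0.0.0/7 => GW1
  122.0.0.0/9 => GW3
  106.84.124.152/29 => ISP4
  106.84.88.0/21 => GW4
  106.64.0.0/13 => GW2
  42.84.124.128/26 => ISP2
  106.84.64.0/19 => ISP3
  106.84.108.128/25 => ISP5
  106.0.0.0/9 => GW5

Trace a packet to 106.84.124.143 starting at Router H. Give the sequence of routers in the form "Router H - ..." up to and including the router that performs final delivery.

At Router H: longest match for 106.84.124.143 is 106.80.0.0/12 -> Router D
At Router D: longest match for 106.84.124.143 is 106.64.0.0/11 -> local delivery

Router H - Router D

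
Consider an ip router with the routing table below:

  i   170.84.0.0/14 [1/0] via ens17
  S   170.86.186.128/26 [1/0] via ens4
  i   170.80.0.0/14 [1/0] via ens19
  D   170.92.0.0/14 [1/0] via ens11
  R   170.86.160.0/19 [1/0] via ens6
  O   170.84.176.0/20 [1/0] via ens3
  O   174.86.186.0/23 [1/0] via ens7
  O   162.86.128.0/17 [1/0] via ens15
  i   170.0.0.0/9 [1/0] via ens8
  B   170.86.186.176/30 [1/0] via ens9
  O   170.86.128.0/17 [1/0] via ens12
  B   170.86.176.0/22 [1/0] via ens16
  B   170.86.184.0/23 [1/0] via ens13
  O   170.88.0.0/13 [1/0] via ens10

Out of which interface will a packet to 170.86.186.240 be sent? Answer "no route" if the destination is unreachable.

Routes whose prefix contains 170.86.186.240:
  170.0.0.0/9 (170.0.0.0 - 170.127.255.255) -> ens8
  170.84.0.0/14 (170.84.0.0 - 170.87.255.255) -> ens17
  170.86.128.0/17 (170.86.128.0 - 170.86.255.255) -> ens12
  170.86.160.0/19 (170.86.160.0 - 170.86.191.255) -> ens6
More-specific entries that do NOT match:
  170.86.186.176/30 (170.86.186.176 - 170.86.186.179) does not contain 170.86.186.240
  170.86.186.128/26 (170.86.186.128 - 170.86.186.191) does not contain 170.86.186.240
  174.86.186.0/23 (174.86.186.0 - 174.86.187.255) does not contain 170.86.186.240
  170.86.184.0/23 (170.86.184.0 - 170.86.185.255) does not contain 170.86.186.240
  170.86.176.0/22 (170.86.176.0 - 170.86.179.255) does not contain 170.86.186.240
  170.84.176.0/20 (170.84.176.0 - 170.84.191.255) does not contain 170.86.186.240
Longest matching prefix is /19 -> interface ens6.

ens6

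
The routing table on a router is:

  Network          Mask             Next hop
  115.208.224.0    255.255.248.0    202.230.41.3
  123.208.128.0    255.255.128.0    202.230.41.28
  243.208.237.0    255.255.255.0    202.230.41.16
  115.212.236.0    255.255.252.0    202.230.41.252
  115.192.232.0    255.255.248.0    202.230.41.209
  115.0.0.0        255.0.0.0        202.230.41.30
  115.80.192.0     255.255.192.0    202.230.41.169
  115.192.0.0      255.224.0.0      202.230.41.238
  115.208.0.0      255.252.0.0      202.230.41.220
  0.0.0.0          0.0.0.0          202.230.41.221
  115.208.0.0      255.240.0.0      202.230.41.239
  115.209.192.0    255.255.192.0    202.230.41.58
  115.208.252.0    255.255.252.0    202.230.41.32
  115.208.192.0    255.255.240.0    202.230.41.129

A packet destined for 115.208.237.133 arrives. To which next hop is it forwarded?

202.230.41.220

Routes whose prefix contains 115.208.237.133:
  0.0.0.0/0 (default, matches everything) -> 202.230.41.221
  115.0.0.0/8 (115.0.0.0 - 115.255.255.255) -> 202.230.41.30
  115.192.0.0/11 (115.192.0.0 - 115.223.255.255) -> 202.230.41.238
  115.208.0.0/12 (115.208.0.0 - 115.223.255.255) -> 202.230.41.239
  115.208.0.0/14 (115.208.0.0 - 115.211.255.255) -> 202.230.41.220
More-specific entries that do NOT match:
  243.208.237.0/24 (243.208.237.0 - 243.208.237.255) does not contain 115.208.237.133
  115.212.236.0/22 (115.212.236.0 - 115.212.239.255) does not contain 115.208.237.133
  115.208.252.0/22 (115.208.252.0 - 115.208.255.255) does not contain 115.208.237.133
  115.208.224.0/21 (115.208.224.0 - 115.208.231.255) does not contain 115.208.237.133
  115.192.232.0/21 (115.192.232.0 - 115.192.239.255) does not contain 115.208.237.133
  115.208.192.0/20 (115.208.192.0 - 115.208.207.255) does not contain 115.208.237.133
  115.80.192.0/18 (115.80.192.0 - 115.80.255.255) does not contain 115.208.237.133
  115.209.192.0/18 (115.209.192.0 - 115.209.255.255) does not contain 115.208.237.133
  123.208.128.0/17 (123.208.128.0 - 123.208.255.255) does not contain 115.208.237.133
Longest matching prefix is /14 -> next hop 202.230.41.220.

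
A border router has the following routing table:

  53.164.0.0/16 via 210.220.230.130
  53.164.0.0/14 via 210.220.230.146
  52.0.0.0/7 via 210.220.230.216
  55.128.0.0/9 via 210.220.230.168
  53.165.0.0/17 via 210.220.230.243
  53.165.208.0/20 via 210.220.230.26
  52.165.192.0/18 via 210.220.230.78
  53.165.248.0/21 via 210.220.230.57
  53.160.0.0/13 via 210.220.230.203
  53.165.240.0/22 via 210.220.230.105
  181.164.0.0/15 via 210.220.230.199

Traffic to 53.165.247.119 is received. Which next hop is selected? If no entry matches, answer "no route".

Routes whose prefix contains 53.165.247.119:
  52.0.0.0/7 (52.0.0.0 - 53.255.255.255) -> 210.220.230.216
  53.160.0.0/13 (53.160.0.0 - 53.167.255.255) -> 210.220.230.203
  53.164.0.0/14 (53.164.0.0 - 53.167.255.255) -> 210.220.230.146
More-specific entries that do NOT match:
  53.165.240.0/22 (53.165.240.0 - 53.165.243.255) does not contain 53.165.247.119
  53.165.248.0/21 (53.165.248.0 - 53.165.255.255) does not contain 53.165.247.119
  53.165.208.0/20 (53.165.208.0 - 53.165.223.255) does not contain 53.165.247.119
  52.165.192.0/18 (52.165.192.0 - 52.165.255.255) does not contain 53.165.247.119
  53.165.0.0/17 (53.165.0.0 - 53.165.127.255) does not contain 53.165.247.119
  53.164.0.0/16 (53.164.0.0 - 53.164.255.255) does not contain 53.165.247.119
  181.164.0.0/15 (181.164.0.0 - 181.165.255.255) does not contain 53.165.247.119
Longest matching prefix is /14 -> next hop 210.220.230.146.

210.220.230.146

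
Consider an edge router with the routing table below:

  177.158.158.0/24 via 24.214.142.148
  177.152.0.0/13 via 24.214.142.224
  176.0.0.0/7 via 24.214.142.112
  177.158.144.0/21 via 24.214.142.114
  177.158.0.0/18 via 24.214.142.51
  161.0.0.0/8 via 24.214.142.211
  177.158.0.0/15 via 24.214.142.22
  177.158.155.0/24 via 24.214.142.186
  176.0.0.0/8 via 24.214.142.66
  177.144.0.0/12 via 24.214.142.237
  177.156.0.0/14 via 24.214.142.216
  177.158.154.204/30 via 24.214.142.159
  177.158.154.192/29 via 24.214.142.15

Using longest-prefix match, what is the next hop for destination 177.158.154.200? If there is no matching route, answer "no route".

24.214.142.22

Routes whose prefix contains 177.158.154.200:
  176.0.0.0/7 (176.0.0.0 - 177.255.255.255) -> 24.214.142.112
  177.144.0.0/12 (177.144.0.0 - 177.159.255.255) -> 24.214.142.237
  177.152.0.0/13 (177.152.0.0 - 177.159.255.255) -> 24.214.142.224
  177.156.0.0/14 (177.156.0.0 - 177.159.255.255) -> 24.214.142.216
  177.158.0.0/15 (177.158.0.0 - 177.159.255.255) -> 24.214.142.22
More-specific entries that do NOT match:
  177.158.154.204/30 (177.158.154.204 - 177.158.154.207) does not contain 177.158.154.200
  177.158.154.192/29 (177.158.154.192 - 177.158.154.199) does not contain 177.158.154.200
  177.158.158.0/24 (177.158.158.0 - 177.158.158.255) does not contain 177.158.154.200
  177.158.155.0/24 (177.158.155.0 - 177.158.155.255) does not contain 177.158.154.200
  177.158.144.0/21 (177.158.144.0 - 177.158.151.255) does not contain 177.158.154.200
  177.158.0.0/18 (177.158.0.0 - 177.158.63.255) does not contain 177.158.154.200
Longest matching prefix is /15 -> next hop 24.214.142.22.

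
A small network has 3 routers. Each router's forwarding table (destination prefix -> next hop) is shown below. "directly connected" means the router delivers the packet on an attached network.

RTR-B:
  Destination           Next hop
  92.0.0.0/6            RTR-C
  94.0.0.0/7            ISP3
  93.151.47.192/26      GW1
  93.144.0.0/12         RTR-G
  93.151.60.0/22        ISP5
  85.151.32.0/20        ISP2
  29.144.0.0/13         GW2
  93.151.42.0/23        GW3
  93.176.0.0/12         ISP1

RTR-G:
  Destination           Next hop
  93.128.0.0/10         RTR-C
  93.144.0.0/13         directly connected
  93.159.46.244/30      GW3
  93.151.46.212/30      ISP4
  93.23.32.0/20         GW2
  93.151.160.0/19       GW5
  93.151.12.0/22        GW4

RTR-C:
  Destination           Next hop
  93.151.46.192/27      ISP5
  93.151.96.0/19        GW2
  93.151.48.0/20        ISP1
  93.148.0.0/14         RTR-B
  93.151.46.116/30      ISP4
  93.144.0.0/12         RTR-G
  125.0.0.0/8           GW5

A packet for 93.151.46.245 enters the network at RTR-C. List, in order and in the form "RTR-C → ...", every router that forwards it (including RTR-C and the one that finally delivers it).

RTR-C → RTR-B → RTR-G

At RTR-C: longest match for 93.151.46.245 is 93.148.0.0/14 -> RTR-B
At RTR-B: longest match for 93.151.46.245 is 93.144.0.0/12 -> RTR-G
At RTR-G: longest match for 93.151.46.245 is 93.144.0.0/13 -> directly connected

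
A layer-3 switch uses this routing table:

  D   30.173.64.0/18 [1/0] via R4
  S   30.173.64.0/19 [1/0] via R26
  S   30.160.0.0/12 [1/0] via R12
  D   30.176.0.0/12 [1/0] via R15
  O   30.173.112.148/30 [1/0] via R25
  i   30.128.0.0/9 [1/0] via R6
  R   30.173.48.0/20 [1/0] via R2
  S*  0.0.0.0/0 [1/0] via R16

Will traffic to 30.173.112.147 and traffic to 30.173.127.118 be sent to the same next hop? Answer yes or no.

yes

30.173.112.147: longest match 30.173.64.0/18 -> R4
30.173.127.118: longest match 30.173.64.0/18 -> R4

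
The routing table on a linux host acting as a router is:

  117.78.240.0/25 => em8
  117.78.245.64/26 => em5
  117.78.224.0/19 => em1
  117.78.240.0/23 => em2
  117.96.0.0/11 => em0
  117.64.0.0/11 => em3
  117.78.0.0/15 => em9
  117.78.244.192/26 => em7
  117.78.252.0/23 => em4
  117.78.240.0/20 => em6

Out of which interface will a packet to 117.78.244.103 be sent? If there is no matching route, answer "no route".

Routes whose prefix contains 117.78.244.103:
  117.64.0.0/11 (117.64.0.0 - 117.95.255.255) -> em3
  117.78.0.0/15 (117.78.0.0 - 117.79.255.255) -> em9
  117.78.224.0/19 (117.78.224.0 - 117.78.255.255) -> em1
  117.78.240.0/20 (117.78.240.0 - 117.78.255.255) -> em6
More-specific entries that do NOT match:
  117.78.245.64/26 (117.78.245.64 - 117.78.245.127) does not contain 117.78.244.103
  117.78.244.192/26 (117.78.244.192 - 117.78.244.255) does not contain 117.78.244.103
  117.78.240.0/25 (117.78.240.0 - 117.78.240.127) does not contain 117.78.244.103
  117.78.240.0/23 (117.78.240.0 - 117.78.241.255) does not contain 117.78.244.103
  117.78.252.0/23 (117.78.252.0 - 117.78.253.255) does not contain 117.78.244.103
Longest matching prefix is /20 -> interface em6.

em6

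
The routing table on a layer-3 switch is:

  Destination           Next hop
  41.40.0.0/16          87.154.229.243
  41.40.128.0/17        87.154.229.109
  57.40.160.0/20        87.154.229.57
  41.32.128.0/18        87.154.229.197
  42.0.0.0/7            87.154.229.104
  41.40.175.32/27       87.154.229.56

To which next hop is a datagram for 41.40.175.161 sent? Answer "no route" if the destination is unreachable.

87.154.229.109

Routes whose prefix contains 41.40.175.161:
  41.40.0.0/16 (41.40.0.0 - 41.40.255.255) -> 87.154.229.243
  41.40.128.0/17 (41.40.128.0 - 41.40.255.255) -> 87.154.229.109
More-specific entries that do NOT match:
  41.40.175.32/27 (41.40.175.32 - 41.40.175.63) does not contain 41.40.175.161
  57.40.160.0/20 (57.40.160.0 - 57.40.175.255) does not contain 41.40.175.161
  41.32.128.0/18 (41.32.128.0 - 41.32.191.255) does not contain 41.40.175.161
Longest matching prefix is /17 -> next hop 87.154.229.109.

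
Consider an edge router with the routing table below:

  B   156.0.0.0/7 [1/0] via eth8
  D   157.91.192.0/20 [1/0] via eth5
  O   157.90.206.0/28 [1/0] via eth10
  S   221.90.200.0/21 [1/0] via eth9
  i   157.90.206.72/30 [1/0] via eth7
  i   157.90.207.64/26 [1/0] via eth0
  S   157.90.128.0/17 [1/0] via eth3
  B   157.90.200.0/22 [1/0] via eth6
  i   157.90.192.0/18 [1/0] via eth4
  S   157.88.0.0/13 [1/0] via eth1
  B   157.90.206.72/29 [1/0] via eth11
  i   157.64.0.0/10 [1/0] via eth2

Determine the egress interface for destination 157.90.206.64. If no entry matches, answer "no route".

Routes whose prefix contains 157.90.206.64:
  156.0.0.0/7 (156.0.0.0 - 157.255.255.255) -> eth8
  157.64.0.0/10 (157.64.0.0 - 157.127.255.255) -> eth2
  157.88.0.0/13 (157.88.0.0 - 157.95.255.255) -> eth1
  157.90.128.0/17 (157.90.128.0 - 157.90.255.255) -> eth3
  157.90.192.0/18 (157.90.192.0 - 157.90.255.255) -> eth4
More-specific entries that do NOT match:
  157.90.206.72/30 (157.90.206.72 - 157.90.206.75) does not contain 157.90.206.64
  157.90.206.72/29 (157.90.206.72 - 157.90.206.79) does not contain 157.90.206.64
  157.90.206.0/28 (157.90.206.0 - 157.90.206.15) does not contain 157.90.206.64
  157.90.207.64/26 (157.90.207.64 - 157.90.207.127) does not contain 157.90.206.64
  157.90.200.0/22 (157.90.200.0 - 157.90.203.255) does not contain 157.90.206.64
  221.90.200.0/21 (221.90.200.0 - 221.90.207.255) does not contain 157.90.206.64
  157.91.192.0/20 (157.91.192.0 - 157.91.207.255) does not contain 157.90.206.64
Longest matching prefix is /18 -> interface eth4.

eth4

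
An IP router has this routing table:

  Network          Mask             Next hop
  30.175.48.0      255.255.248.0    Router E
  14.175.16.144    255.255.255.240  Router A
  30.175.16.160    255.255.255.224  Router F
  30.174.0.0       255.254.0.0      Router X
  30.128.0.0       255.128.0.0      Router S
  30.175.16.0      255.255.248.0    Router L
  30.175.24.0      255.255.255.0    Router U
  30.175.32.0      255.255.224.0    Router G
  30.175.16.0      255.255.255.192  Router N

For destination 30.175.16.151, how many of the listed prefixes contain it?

3

Prefixes containing 30.175.16.151:
  30.128.0.0/9 (30.128.0.0 - 30.255.255.255)
  30.174.0.0/15 (30.174.0.0 - 30.175.255.255)
  30.175.16.0/21 (30.175.16.0 - 30.175.23.255)
Total matching entries: 3.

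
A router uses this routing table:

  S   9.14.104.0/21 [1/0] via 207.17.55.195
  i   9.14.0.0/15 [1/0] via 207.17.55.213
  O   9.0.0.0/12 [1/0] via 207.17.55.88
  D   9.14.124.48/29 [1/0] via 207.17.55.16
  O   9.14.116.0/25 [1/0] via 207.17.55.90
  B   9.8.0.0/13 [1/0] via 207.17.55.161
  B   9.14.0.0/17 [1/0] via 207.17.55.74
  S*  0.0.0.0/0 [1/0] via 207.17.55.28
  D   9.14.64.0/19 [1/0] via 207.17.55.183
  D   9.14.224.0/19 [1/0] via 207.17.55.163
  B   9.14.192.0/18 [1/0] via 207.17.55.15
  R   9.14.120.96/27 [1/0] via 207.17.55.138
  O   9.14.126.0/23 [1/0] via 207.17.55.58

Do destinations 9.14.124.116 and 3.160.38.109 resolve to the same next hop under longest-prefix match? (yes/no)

9.14.124.116: longest match 9.14.0.0/17 -> 207.17.55.74
3.160.38.109: longest match 0.0.0.0/0 -> 207.17.55.28

no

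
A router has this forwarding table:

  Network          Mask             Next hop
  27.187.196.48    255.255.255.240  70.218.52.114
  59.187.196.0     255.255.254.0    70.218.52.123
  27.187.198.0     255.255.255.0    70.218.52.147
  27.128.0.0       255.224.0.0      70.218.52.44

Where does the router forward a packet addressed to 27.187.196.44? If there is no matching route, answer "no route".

No entry's prefix contains 27.187.196.44; there is no default route.

no route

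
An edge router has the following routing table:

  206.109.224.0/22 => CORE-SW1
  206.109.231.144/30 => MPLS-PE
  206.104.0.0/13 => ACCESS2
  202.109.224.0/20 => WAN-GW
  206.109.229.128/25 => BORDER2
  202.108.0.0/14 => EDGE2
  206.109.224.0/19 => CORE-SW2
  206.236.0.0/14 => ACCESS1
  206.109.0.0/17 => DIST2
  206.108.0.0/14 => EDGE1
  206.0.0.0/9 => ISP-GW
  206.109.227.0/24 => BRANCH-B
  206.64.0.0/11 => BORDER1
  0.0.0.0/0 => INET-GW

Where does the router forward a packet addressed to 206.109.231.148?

Routes whose prefix contains 206.109.231.148:
  0.0.0.0/0 (default, matches everything) -> INET-GW
  206.0.0.0/9 (206.0.0.0 - 206.127.255.255) -> ISP-GW
  206.104.0.0/13 (206.104.0.0 - 206.111.255.255) -> ACCESS2
  206.108.0.0/14 (206.108.0.0 - 206.111.255.255) -> EDGE1
  206.109.224.0/19 (206.109.224.0 - 206.109.255.255) -> CORE-SW2
More-specific entries that do NOT match:
  206.109.231.144/30 (206.109.231.144 - 206.109.231.147) does not contain 206.109.231.148
  206.109.229.128/25 (206.109.229.128 - 206.109.229.255) does not contain 206.109.231.148
  206.109.227.0/24 (206.109.227.0 - 206.109.227.255) does not contain 206.109.231.148
  206.109.224.0/22 (206.109.224.0 - 206.109.227.255) does not contain 206.109.231.148
  202.109.224.0/20 (202.109.224.0 - 202.109.239.255) does not contain 206.109.231.148
Longest matching prefix is /19 -> next hop CORE-SW2.

CORE-SW2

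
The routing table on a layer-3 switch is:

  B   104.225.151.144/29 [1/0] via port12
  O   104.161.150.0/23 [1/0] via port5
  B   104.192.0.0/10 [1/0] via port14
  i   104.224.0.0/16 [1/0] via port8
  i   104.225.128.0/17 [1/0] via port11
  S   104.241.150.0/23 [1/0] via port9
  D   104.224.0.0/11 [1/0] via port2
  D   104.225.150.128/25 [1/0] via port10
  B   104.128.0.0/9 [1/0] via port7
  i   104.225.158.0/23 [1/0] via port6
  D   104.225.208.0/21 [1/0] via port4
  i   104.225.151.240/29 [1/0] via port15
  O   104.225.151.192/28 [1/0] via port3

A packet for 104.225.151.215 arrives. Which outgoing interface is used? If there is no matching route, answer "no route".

Routes whose prefix contains 104.225.151.215:
  104.128.0.0/9 (104.128.0.0 - 104.255.255.255) -> port7
  104.192.0.0/10 (104.192.0.0 - 104.255.255.255) -> port14
  104.224.0.0/11 (104.224.0.0 - 104.255.255.255) -> port2
  104.225.128.0/17 (104.225.128.0 - 104.225.255.255) -> port11
More-specific entries that do NOT match:
  104.225.151.144/29 (104.225.151.144 - 104.225.151.151) does not contain 104.225.151.215
  104.225.151.240/29 (104.225.151.240 - 104.225.151.247) does not contain 104.225.151.215
  104.225.151.192/28 (104.225.151.192 - 104.225.151.207) does not contain 104.225.151.215
  104.225.150.128/25 (104.225.150.128 - 104.225.150.255) does not contain 104.225.151.215
  104.161.150.0/23 (104.161.150.0 - 104.161.151.255) does not contain 104.225.151.215
  104.241.150.0/23 (104.241.150.0 - 104.241.151.255) does not contain 104.225.151.215
  104.225.158.0/23 (104.225.158.0 - 104.225.159.255) does not contain 104.225.151.215
  104.225.208.0/21 (104.225.208.0 - 104.225.215.255) does not contain 104.225.151.215
Longest matching prefix is /17 -> interface port11.

port11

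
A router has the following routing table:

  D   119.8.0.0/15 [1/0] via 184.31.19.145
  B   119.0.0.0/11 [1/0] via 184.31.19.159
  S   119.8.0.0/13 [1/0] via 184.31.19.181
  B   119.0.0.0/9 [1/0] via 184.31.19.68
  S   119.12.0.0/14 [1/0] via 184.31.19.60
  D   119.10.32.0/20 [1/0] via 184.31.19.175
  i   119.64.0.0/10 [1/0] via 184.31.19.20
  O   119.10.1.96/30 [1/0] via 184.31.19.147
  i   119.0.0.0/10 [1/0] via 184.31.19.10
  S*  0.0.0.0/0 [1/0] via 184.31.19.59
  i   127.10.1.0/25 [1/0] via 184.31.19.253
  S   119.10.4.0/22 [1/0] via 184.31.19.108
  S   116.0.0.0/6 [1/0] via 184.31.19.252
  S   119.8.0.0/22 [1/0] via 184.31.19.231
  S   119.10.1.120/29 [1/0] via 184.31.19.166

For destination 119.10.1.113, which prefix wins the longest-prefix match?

119.8.0.0/13

Entries matching 119.10.1.113:
  0.0.0.0/0 (default, matches everything)
  116.0.0.0/6 (116.0.0.0 - 119.255.255.255)
  119.0.0.0/9 (119.0.0.0 - 119.127.255.255)
  119.0.0.0/10 (119.0.0.0 - 119.63.255.255)
  119.0.0.0/11 (119.0.0.0 - 119.31.255.255)
  119.8.0.0/13 (119.8.0.0 - 119.15.255.255)
Most specific is 119.8.0.0/13.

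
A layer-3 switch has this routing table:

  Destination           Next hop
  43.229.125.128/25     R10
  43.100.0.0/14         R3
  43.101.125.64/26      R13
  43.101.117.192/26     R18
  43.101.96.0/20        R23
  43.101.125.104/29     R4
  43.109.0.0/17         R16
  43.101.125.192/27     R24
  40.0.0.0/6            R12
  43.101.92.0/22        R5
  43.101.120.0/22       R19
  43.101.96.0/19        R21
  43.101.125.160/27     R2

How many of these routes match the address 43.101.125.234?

Prefixes containing 43.101.125.234:
  40.0.0.0/6 (40.0.0.0 - 43.255.255.255)
  43.100.0.0/14 (43.100.0.0 - 43.103.255.255)
  43.101.96.0/19 (43.101.96.0 - 43.101.127.255)
Total matching entries: 3.

3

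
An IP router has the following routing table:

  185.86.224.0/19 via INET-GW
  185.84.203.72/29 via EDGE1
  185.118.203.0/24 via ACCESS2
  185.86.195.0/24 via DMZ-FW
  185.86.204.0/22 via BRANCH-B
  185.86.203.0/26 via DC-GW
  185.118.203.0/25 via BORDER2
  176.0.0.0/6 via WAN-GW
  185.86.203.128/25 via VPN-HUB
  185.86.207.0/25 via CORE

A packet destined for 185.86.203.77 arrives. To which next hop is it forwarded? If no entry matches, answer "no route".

no route

No entry's prefix contains 185.86.203.77; there is no default route.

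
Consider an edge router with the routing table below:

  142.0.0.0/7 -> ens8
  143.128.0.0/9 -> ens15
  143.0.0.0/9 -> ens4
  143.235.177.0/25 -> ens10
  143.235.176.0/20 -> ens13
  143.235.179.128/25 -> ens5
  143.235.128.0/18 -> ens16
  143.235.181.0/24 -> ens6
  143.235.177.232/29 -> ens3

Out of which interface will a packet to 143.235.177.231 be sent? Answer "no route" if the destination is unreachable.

Routes whose prefix contains 143.235.177.231:
  142.0.0.0/7 (142.0.0.0 - 143.255.255.255) -> ens8
  143.128.0.0/9 (143.128.0.0 - 143.255.255.255) -> ens15
  143.235.128.0/18 (143.235.128.0 - 143.235.191.255) -> ens16
  143.235.176.0/20 (143.235.176.0 - 143.235.191.255) -> ens13
More-specific entries that do NOT match:
  143.235.177.232/29 (143.235.177.232 - 143.235.177.239) does not contain 143.235.177.231
  143.235.177.0/25 (143.235.177.0 - 143.235.177.127) does not contain 143.235.177.231
  143.235.179.128/25 (143.235.179.128 - 143.235.179.255) does not contain 143.235.177.231
  143.235.181.0/24 (143.235.181.0 - 143.235.181.255) does not contain 143.235.177.231
Longest matching prefix is /20 -> interface ens13.

ens13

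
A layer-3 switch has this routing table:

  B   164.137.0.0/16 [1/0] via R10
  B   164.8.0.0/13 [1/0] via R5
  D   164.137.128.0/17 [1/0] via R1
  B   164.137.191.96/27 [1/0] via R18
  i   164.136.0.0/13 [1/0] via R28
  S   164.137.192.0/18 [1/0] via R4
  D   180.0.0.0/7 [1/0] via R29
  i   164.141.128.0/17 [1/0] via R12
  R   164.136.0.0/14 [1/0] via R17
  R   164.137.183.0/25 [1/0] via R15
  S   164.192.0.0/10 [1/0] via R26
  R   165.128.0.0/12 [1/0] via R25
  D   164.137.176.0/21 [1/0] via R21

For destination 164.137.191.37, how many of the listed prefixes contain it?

4

Prefixes containing 164.137.191.37:
  164.136.0.0/13 (164.136.0.0 - 164.143.255.255)
  164.136.0.0/14 (164.136.0.0 - 164.139.255.255)
  164.137.0.0/16 (164.137.0.0 - 164.137.255.255)
  164.137.128.0/17 (164.137.128.0 - 164.137.255.255)
Total matching entries: 4.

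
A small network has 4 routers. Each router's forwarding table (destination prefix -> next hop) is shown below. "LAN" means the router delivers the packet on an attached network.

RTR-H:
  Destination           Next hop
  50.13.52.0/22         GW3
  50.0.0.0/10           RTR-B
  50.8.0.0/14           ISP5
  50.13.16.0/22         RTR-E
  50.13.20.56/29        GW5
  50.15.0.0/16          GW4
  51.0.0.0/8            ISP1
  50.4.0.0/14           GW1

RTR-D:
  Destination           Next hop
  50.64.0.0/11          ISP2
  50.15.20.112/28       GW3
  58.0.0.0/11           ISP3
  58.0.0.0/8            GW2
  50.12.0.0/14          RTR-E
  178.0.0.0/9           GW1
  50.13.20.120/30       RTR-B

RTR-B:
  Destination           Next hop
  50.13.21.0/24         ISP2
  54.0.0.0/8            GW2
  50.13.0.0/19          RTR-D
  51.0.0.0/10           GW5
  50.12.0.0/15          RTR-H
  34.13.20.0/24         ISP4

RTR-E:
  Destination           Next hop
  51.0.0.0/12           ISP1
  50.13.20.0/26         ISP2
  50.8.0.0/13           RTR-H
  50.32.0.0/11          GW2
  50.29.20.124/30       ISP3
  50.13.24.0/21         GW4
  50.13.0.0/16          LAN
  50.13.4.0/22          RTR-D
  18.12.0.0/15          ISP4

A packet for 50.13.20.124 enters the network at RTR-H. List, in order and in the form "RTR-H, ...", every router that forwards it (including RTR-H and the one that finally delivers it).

RTR-H, RTR-B, RTR-D, RTR-E

At RTR-H: longest match for 50.13.20.124 is 50.0.0.0/10 -> RTR-B
At RTR-B: longest match for 50.13.20.124 is 50.13.0.0/19 -> RTR-D
At RTR-D: longest match for 50.13.20.124 is 50.12.0.0/14 -> RTR-E
At RTR-E: longest match for 50.13.20.124 is 50.13.0.0/16 -> LAN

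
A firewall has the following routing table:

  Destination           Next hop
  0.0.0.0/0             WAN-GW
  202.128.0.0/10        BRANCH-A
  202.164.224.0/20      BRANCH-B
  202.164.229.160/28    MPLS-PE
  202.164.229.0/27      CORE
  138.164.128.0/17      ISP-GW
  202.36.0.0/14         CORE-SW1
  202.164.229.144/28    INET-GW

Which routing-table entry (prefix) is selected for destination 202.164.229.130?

Entries matching 202.164.229.130:
  0.0.0.0/0 (default, matches everything)
  202.128.0.0/10 (202.128.0.0 - 202.191.255.255)
  202.164.224.0/20 (202.164.224.0 - 202.164.239.255)
Most specific is 202.164.224.0/20.

202.164.224.0/20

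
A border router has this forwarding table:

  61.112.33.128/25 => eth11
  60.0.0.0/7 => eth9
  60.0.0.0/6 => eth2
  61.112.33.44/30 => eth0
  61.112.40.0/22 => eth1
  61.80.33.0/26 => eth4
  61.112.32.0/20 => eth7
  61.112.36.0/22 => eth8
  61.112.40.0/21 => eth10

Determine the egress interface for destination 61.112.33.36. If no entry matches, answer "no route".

eth7

Routes whose prefix contains 61.112.33.36:
  60.0.0.0/6 (60.0.0.0 - 63.255.255.255) -> eth2
  60.0.0.0/7 (60.0.0.0 - 61.255.255.255) -> eth9
  61.112.32.0/20 (61.112.32.0 - 61.112.47.255) -> eth7
More-specific entries that do NOT match:
  61.112.33.44/30 (61.112.33.44 - 61.112.33.47) does not contain 61.112.33.36
  61.80.33.0/26 (61.80.33.0 - 61.80.33.63) does not contain 61.112.33.36
  61.112.33.128/25 (61.112.33.128 - 61.112.33.255) does not contain 61.112.33.36
  61.112.40.0/22 (61.112.40.0 - 61.112.43.255) does not contain 61.112.33.36
  61.112.36.0/22 (61.112.36.0 - 61.112.39.255) does not contain 61.112.33.36
  61.112.40.0/21 (61.112.40.0 - 61.112.47.255) does not contain 61.112.33.36
Longest matching prefix is /20 -> interface eth7.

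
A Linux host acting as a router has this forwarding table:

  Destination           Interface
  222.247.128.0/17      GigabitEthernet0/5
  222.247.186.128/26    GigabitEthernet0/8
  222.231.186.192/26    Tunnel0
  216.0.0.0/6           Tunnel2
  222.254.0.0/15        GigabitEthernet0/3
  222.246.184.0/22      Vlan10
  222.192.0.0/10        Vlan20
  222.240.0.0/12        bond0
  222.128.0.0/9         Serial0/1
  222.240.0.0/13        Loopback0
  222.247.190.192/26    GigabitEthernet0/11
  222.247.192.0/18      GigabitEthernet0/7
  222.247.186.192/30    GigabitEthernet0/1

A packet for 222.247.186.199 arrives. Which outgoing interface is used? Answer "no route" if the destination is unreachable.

Routes whose prefix contains 222.247.186.199:
  222.128.0.0/9 (222.128.0.0 - 222.255.255.255) -> Serial0/1
  222.192.0.0/10 (222.192.0.0 - 222.255.255.255) -> Vlan20
  222.240.0.0/12 (222.240.0.0 - 222.255.255.255) -> bond0
  222.240.0.0/13 (222.240.0.0 - 222.247.255.255) -> Loopback0
  222.247.128.0/17 (222.247.128.0 - 222.247.255.255) -> GigabitEthernet0/5
More-specific entries that do NOT match:
  222.247.186.192/30 (222.247.186.192 - 222.247.186.195) does not contain 222.247.186.199
  222.247.186.128/26 (222.247.186.128 - 222.247.186.191) does not contain 222.247.186.199
  222.231.186.192/26 (222.231.186.192 - 222.231.186.255) does not contain 222.247.186.199
  222.247.190.192/26 (222.247.190.192 - 222.247.190.255) does not contain 222.247.186.199
  222.246.184.0/22 (222.246.184.0 - 222.246.187.255) does not contain 222.247.186.199
  222.247.192.0/18 (222.247.192.0 - 222.247.255.255) does not contain 222.247.186.199
Longest matching prefix is /17 -> interface GigabitEthernet0/5.

GigabitEthernet0/5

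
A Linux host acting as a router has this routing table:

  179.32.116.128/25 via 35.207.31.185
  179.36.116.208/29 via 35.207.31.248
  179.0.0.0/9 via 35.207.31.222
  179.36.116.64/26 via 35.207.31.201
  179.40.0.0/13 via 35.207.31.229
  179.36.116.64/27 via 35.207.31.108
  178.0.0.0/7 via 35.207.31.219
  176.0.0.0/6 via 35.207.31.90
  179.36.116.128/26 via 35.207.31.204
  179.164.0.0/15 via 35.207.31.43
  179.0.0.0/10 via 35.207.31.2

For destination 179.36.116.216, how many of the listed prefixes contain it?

Prefixes containing 179.36.116.216:
  176.0.0.0/6 (176.0.0.0 - 179.255.255.255)
  178.0.0.0/7 (178.0.0.0 - 179.255.255.255)
  179.0.0.0/9 (179.0.0.0 - 179.127.255.255)
  179.0.0.0/10 (179.0.0.0 - 179.63.255.255)
Total matching entries: 4.

4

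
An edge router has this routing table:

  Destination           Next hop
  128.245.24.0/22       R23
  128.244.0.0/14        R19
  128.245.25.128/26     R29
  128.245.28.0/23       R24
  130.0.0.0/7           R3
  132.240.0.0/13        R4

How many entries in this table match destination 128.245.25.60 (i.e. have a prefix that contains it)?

Prefixes containing 128.245.25.60:
  128.244.0.0/14 (128.244.0.0 - 128.247.255.255)
  128.245.24.0/22 (128.245.24.0 - 128.245.27.255)
Total matching entries: 2.

2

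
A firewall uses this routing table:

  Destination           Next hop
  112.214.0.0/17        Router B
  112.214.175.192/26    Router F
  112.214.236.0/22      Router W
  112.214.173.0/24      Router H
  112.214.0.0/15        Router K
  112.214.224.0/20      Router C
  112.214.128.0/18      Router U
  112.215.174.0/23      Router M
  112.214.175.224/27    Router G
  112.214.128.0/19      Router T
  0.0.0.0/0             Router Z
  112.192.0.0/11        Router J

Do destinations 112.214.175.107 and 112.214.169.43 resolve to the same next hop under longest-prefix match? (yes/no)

yes

112.214.175.107: longest match 112.214.128.0/18 -> Router U
112.214.169.43: longest match 112.214.128.0/18 -> Router U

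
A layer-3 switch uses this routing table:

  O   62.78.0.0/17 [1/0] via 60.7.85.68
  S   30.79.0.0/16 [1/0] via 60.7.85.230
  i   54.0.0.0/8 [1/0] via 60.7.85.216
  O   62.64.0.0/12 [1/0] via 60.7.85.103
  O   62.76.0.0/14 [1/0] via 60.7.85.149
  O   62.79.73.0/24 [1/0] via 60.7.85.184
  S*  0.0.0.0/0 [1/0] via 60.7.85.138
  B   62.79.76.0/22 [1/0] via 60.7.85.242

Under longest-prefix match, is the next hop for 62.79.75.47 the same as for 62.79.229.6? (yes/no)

yes

62.79.75.47: longest match 62.76.0.0/14 -> 60.7.85.149
62.79.229.6: longest match 62.76.0.0/14 -> 60.7.85.149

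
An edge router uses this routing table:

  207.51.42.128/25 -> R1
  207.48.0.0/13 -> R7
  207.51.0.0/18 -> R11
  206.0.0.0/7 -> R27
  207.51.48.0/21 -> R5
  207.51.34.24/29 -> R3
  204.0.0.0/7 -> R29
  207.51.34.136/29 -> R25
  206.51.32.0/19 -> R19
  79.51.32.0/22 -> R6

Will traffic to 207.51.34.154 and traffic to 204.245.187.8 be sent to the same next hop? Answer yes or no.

207.51.34.154: longest match 207.51.0.0/18 -> R11
204.245.187.8: longest match 204.0.0.0/7 -> R29

no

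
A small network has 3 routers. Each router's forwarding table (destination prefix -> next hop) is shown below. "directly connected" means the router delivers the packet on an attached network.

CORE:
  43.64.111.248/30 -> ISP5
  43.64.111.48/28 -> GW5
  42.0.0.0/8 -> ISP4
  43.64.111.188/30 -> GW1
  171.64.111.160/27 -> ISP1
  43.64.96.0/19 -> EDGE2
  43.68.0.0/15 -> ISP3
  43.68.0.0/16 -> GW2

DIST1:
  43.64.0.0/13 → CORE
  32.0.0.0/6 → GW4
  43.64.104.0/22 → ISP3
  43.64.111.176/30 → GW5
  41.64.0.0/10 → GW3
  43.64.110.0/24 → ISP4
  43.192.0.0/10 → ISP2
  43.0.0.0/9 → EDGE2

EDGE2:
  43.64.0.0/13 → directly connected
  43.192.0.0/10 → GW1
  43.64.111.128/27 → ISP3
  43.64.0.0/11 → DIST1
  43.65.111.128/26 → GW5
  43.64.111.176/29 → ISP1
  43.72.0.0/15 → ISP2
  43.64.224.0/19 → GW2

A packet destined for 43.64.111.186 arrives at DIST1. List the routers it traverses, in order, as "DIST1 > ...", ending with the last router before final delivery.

DIST1 > CORE > EDGE2

At DIST1: longest match for 43.64.111.186 is 43.64.0.0/13 -> CORE
At CORE: longest match for 43.64.111.186 is 43.64.96.0/19 -> EDGE2
At EDGE2: longest match for 43.64.111.186 is 43.64.0.0/13 -> directly connected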